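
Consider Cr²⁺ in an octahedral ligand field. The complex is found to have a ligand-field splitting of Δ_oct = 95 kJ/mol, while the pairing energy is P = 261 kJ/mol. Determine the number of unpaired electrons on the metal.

4

Group 6 minus oxidation state +2 gives a d⁴ configuration for Cr²⁺.
Here Δ_oct < P (95 < 261), so the high-spin state is favoured.
Configuration: t₂g³ eg¹.
Unpaired electrons: 4.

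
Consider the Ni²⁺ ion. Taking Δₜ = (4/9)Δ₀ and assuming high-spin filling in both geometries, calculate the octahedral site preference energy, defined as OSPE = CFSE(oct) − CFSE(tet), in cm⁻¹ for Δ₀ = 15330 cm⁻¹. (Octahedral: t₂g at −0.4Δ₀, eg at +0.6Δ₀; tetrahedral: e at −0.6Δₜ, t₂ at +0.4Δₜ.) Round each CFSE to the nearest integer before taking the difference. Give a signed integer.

Group 10 minus oxidation state +2 gives a d⁸ configuration for Ni²⁺.
Octahedral high-spin t2g^6 e_g^2: CFSE = -1.2 × 15330 = -18396 cm⁻¹.
Tetrahedral: e^4 t2^4, CFSE = 4(−0.6) + 4(+0.4) = -0.8Δₜ = -0.8 × (4/9) × 15330 = -5451 cm⁻¹.
OSPE = -18396 − (-5451) = -12945 cm⁻¹.

-12945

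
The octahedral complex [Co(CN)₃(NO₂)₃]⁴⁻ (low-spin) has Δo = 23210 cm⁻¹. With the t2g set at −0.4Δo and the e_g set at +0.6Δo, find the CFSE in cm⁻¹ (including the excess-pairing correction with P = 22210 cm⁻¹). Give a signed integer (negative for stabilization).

Ligand charges: 3×(-1) from CN⁻ and 3×(-1) from NO₂⁻ sum to -6; with overall charge -4, Co is +2.
Group 9 minus oxidation state +2 gives a d⁷ configuration for Co²⁺.
Configuration: t2g^6 e_g^1.
CFSE(orbital) = 6×(-0.4Δo) + 1×(0.6Δo) = -1.8Δo; with Δo = 23210 cm⁻¹ that is -41778 cm⁻¹.
Pairing penalty: 3 pairs vs 2 in the high-spin reference → 1 extra × P = 22210 cm⁻¹.
Net CFSE = -41778 + 22210 = -19568 cm⁻¹.

-19568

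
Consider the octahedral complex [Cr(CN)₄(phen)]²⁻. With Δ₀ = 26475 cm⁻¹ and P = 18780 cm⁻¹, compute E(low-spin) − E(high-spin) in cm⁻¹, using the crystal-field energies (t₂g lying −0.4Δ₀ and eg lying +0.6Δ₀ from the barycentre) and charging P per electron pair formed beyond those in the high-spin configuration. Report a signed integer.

Ligand charges: 4×(-1) from CN⁻ and 1×(+0) from phen sum to -4; with overall charge -2, Cr is +2.
Group 6 minus oxidation state +2 gives a d⁴ configuration for Cr²⁺.
High-spin d⁴ fills as t₂g³ eg¹ with CFSE 3(−0.4) + 1(+0.6) = -0.6Δ₀ = -15885 cm⁻¹.
Low-spin: t₂g⁴ eg⁰, orbital CFSE = -1.6Δ₀ = -42360 cm⁻¹; plus 1 excess pair × P = +18780 cm⁻¹; total -23580 cm⁻¹.
The difference is -23580 − (-15885) = -7695 cm⁻¹, so low-spin lies lower.

-7695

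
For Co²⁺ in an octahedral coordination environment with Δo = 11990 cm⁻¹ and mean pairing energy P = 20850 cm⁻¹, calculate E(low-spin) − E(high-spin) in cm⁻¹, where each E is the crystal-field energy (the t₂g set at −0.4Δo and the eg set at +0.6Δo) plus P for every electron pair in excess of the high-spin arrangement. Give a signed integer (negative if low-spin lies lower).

Co sits in group 9; removing 2 electrons leaves Co²⁺ with 9 − 2 = 7 d electrons.
High-spin: t₂g⁵ eg², CFSE = -0.8Δo = -9592 cm⁻¹.
Low-spin: t₂g⁶ eg¹, orbital CFSE = -1.8Δo = -21582 cm⁻¹; plus 1 excess pair × P = +20850 cm⁻¹; total -732 cm⁻¹.
E(LS) − E(HS) = -732 − (-9592) = 8860 cm⁻¹.

8860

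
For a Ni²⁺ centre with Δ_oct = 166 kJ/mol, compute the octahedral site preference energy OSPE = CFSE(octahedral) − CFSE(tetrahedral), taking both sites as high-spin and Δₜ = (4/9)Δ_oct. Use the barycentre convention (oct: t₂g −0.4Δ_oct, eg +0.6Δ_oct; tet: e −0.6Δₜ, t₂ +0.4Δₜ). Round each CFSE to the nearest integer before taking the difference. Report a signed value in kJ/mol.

Group 10 minus oxidation state +2 gives a d⁸ configuration for Ni²⁺.
In an octahedral site d⁸ (HS) is t₂g⁶ eg², giving CFSE(oct) = -1.2Δ_oct = -199 kJ/mol.
Tetrahedral: e⁴ t₂⁴, CFSE = 4(−0.6) + 4(+0.4) = -0.8Δₜ = -0.8 × (4/9) × 166 = -59 kJ/mol.
OSPE = -199 − (-59) = -140 kJ/mol.

-140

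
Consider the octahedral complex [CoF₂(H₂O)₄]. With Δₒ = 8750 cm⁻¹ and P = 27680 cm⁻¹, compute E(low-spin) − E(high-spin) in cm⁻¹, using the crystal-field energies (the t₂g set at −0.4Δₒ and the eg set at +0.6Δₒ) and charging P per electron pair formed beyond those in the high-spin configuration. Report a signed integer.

Ligand charges: 2×(-1) from F⁻ and 4×(+0) from H₂O sum to -2; with overall charge +0, Co is +2.
Co sits in group 9; removing 2 electrons leaves Co²⁺ with 9 − 2 = 7 d electrons.
High-spin d⁷ fills as t₂g⁵ eg² with CFSE 5(−0.4) + 2(+0.6) = -0.8Δₒ = -7000 cm⁻¹.
Low-spin: t₂g⁶ eg¹, orbital CFSE = -1.8Δₒ = -15750 cm⁻¹; plus 1 excess pair × P = +27680 cm⁻¹; total 11930 cm⁻¹.
Thus E(LS) − E(HS) = 18930 cm⁻¹.

18930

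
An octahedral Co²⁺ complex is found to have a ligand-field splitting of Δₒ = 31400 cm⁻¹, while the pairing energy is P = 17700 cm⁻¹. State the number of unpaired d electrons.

1

Co²⁺: group 9, so d-count = 9 − 2 = 7.
Here Δₒ > P (31400 > 17700), so the low-spin state is favoured.
Configuration: t2g^6 e_g^1.
Unpaired electrons: 1.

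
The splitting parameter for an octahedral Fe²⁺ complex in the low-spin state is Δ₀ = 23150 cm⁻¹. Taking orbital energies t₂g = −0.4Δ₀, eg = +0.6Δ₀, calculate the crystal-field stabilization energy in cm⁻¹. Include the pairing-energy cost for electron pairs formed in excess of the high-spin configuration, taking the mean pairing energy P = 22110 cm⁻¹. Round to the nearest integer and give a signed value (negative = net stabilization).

Fe²⁺: group 8, so d-count = 8 − 2 = 6.
Electron filling gives t₂g⁶ eg⁰.
Orbital CFSE = 6(-0.4) + 0(0.6) = -2.4Δ₀ = -2.4 × 23150 = -55560 cm⁻¹.
Relative to high-spin t₂g⁴ eg² (1 paired), the low-spin configuration has 2 additional pairs, contributing +2 × 22110 = +44220 cm⁻¹.
Net CFSE = -55560 + 44220 = -11340 cm⁻¹.

-11340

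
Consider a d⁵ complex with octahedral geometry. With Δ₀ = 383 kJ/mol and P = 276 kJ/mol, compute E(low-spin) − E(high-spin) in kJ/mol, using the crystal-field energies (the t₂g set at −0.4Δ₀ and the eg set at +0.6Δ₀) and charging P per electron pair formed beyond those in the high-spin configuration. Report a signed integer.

-214

In the high-spin limit (t₂g³ eg²) the orbital term is 0.0Δ₀ = 0 kJ/mol, with no excess pairing.
Low-spin: t₂g⁵ eg⁰, orbital CFSE = -2.0Δ₀ = -766 kJ/mol; plus 2 excess pairs × P = +552 kJ/mol; total -214 kJ/mol.
E(LS) − E(HS) = -214 − (0) = -214 kJ/mol.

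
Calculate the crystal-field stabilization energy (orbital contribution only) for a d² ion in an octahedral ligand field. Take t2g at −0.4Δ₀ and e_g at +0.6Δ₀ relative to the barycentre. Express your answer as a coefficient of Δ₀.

-0.8 Δ₀

Configuration: t2g^2 e_g^0.
CFSE = 2(-0.4Δ₀) + 0(0.6Δ₀) = -0.8Δ₀ + 0.0Δ₀ = -0.8Δ₀.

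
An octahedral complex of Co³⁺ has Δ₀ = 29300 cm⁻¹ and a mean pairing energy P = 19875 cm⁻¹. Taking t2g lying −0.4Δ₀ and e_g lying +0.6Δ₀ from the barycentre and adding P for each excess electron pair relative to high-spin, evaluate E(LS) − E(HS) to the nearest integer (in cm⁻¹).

-18850

Group 9 minus oxidation state +3 gives a d⁶ configuration for Co³⁺.
In the high-spin limit (t2g^4 e_g^2) the orbital term is -0.4Δ₀ = -11720 cm⁻¹, with no excess pairing.
Low-spin t2g^6 e_g^0 gives -2.4Δ₀ = -70320 cm⁻¹, but forming 2 extra pairs costs 2P = 39750 cm⁻¹, so E(LS) = -70320 + 39750 = -30570 cm⁻¹.
The difference is -30570 − (-11720) = -18850 cm⁻¹, so low-spin lies lower.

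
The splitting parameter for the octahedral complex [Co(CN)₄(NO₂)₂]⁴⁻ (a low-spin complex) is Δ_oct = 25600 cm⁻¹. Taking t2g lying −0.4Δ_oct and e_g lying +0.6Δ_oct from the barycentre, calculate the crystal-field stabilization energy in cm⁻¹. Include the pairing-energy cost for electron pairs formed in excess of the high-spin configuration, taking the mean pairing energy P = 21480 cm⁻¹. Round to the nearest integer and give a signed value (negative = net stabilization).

Ligand charges: 4×(-1) from CN⁻ and 2×(-1) from NO₂⁻ sum to -6; with overall charge -4, Co is +2.
Co is in group 9, so Co²⁺ is d⁷ (9 − 2 = 7).
Configuration: t2g^6 e_g^1.
The orbital stabilization is -1.8Δ_oct = -1.8 × 25600 = -46080 cm⁻¹.
High-spin d⁷ would be t2g^5 e_g^2 with 2 pairs; low-spin has 3, so 1 excess pair costs +1P = +21480 cm⁻¹.
Net CFSE = -46080 + 21480 = -24600 cm⁻¹.

-24600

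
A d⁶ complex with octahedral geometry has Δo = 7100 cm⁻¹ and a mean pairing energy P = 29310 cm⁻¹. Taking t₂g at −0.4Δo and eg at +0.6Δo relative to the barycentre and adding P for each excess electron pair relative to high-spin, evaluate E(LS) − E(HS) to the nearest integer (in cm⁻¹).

44420

High-spin d⁶ fills as t₂g⁴ eg² with CFSE 4(−0.4) + 2(+0.6) = -0.4Δo = -2840 cm⁻¹.
Low-spin t₂g⁶ eg⁰ gives -2.4Δo = -17040 cm⁻¹, but forming 2 extra pairs costs 2P = 58620 cm⁻¹, so E(LS) = -17040 + 58620 = 41580 cm⁻¹.
E(LS) − E(HS) = 41580 − (-2840) = 44420 cm⁻¹.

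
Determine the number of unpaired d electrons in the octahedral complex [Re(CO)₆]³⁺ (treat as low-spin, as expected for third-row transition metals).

CO is neutral, so the +3 overall charge sits on Re: oxidation state +3.
Re is in group 7, so Re³⁺ is d⁴ (7 − 3 = 4).
Configuration: t2g^4 e_g^0, giving 2 unpaired electrons.

2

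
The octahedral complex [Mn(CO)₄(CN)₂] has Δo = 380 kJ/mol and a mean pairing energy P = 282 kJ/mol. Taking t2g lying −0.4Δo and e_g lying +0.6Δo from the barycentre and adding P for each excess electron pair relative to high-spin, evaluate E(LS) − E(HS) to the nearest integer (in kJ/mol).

-196

Ligand charges: 4×(+0) from CO and 2×(-1) from CN⁻ sum to -2; with overall charge +0, Mn is +2.
Mn²⁺: group 7, so d-count = 7 − 2 = 5.
High-spin d⁵ fills as t2g^3 e_g^2 with CFSE 3(−0.4) + 2(+0.6) = 0.0Δo = 0 kJ/mol.
Low-spin t2g^5 e_g^0 gives -2.0Δo = -760 kJ/mol, but forming 2 extra pairs costs 2P = 564 kJ/mol, so E(LS) = -760 + 564 = -196 kJ/mol.
Thus E(LS) − E(HS) = -196 kJ/mol.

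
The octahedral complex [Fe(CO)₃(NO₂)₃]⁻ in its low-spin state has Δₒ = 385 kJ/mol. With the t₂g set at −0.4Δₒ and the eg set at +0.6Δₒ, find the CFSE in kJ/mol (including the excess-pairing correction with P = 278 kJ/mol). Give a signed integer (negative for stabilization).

-368

Ligand charges: 3×(+0) from CO and 3×(-1) from NO₂⁻ sum to -3; with overall charge -1, Fe is +2.
Fe is in group 8, so Fe²⁺ is d⁶ (8 − 2 = 6).
The d⁶ electrons fill as t₂g⁶ eg⁰.
CFSE(orbital) = 6×(-0.4Δₒ) + 0×(0.6Δₒ) = -2.4Δₒ; with Δₒ = 385 kJ/mol that is -924 kJ/mol.
Pairing penalty: 3 pairs vs 1 in the high-spin reference → 2 extra × P = 556 kJ/mol.
Overall CFSE = -924 + 556 = -368 kJ/mol.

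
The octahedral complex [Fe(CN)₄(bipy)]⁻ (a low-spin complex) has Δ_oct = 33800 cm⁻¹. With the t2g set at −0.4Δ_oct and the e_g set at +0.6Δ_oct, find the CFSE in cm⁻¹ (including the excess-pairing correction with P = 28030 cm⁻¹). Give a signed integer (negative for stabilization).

Ligand charges: 4×(-1) from CN⁻ and 1×(+0) from bipy sum to -4; with overall charge -1, Fe is +3.
Fe³⁺: group 8, so d-count = 8 − 3 = 5.
Electron filling gives t2g^5 e_g^0.
The orbital stabilization is -2.0Δ_oct = -2.0 × 33800 = -67600 cm⁻¹.
Pairing penalty: 2 pairs vs 0 in the high-spin reference → 2 extra × P = 56060 cm⁻¹.
Overall CFSE = -67600 + 56060 = -11540 cm⁻¹.

-11540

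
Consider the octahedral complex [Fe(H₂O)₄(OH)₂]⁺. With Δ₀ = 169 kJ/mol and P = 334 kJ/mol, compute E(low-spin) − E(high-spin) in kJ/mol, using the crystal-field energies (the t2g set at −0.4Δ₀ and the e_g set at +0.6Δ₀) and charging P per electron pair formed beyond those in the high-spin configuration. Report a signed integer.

Ligand charges: 4×(+0) from H₂O and 2×(-1) from OH⁻ sum to -2; with overall charge +1, Fe is +3.
Fe sits in group 8; removing 3 electrons leaves Fe³⁺ with 8 − 3 = 5 d electrons.
High-spin d⁵ fills as t2g^3 e_g^2 with CFSE 3(−0.4) + 2(+0.6) = 0.0Δ₀ = 0 kJ/mol.
For low-spin the configuration is t2g^5 e_g^0: orbital energy -2.0 × 169 = -338 kJ/mol, and 2 additional pairs relative to high-spin add 668 kJ/mol, giving 330 kJ/mol.
The difference is 330 − (0) = 330 kJ/mol, so high-spin lies lower.

330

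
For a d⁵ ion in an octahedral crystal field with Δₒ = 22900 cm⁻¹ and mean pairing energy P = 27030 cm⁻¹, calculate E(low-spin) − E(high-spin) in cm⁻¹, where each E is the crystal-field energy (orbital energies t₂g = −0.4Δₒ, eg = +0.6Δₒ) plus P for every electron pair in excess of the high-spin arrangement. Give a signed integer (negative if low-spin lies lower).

8260

High-spin: t₂g³ eg², CFSE = 0.0Δₒ = 0 cm⁻¹.
For low-spin the configuration is t₂g⁵ eg⁰: orbital energy -2.0 × 22900 = -45800 cm⁻¹, and 2 additional pairs relative to high-spin add 54060 cm⁻¹, giving 8260 cm⁻¹.
E(LS) − E(HS) = 8260 − (0) = 8260 cm⁻¹.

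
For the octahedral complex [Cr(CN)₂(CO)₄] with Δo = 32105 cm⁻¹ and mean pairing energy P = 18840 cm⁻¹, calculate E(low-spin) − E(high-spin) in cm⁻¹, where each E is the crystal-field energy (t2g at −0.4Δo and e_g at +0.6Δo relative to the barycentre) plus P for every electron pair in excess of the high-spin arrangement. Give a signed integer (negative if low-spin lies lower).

-13265

Ligand charges: 2×(-1) from CN⁻ and 4×(+0) from CO sum to -2; with overall charge +0, Cr is +2.
Cr is in group 6, so Cr²⁺ is d⁴ (6 − 2 = 4).
High-spin: t2g^3 e_g^1, CFSE = -0.6Δo = -19263 cm⁻¹.
Low-spin t2g^4 e_g^0 gives -1.6Δo = -51368 cm⁻¹, but forming 1 extra pair costs 1P = 18840 cm⁻¹, so E(LS) = -51368 + 18840 = -32528 cm⁻¹.
The difference is -32528 − (-19263) = -13265 cm⁻¹, so low-spin lies lower.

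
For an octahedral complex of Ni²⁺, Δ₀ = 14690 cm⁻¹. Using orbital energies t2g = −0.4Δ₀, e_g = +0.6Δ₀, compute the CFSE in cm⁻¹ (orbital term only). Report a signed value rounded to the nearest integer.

-17628

Ni sits in group 10; removing 2 electrons leaves Ni²⁺ with 10 − 2 = 8 d electrons.
The d⁸ electrons fill as t2g^6 e_g^2.
The orbital stabilization is -1.2Δ₀ = -1.2 × 14690 = -17628 cm⁻¹.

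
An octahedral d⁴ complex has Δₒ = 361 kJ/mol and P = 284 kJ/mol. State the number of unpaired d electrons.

2

Δₒ > P, so pairing is preferred: the ground state is low-spin.
Configuration: t₂g⁴ eg⁰.
Unpaired electrons: 2.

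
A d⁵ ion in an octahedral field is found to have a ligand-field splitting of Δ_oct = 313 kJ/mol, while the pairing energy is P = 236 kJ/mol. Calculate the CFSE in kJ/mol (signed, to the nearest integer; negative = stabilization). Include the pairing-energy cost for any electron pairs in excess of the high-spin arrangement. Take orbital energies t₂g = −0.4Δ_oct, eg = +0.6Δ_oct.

Δ_oct > P, so pairing is preferred: the ground state is low-spin.
Configuration: t₂g⁵ eg⁰.
Orbital CFSE = -2.0Δ_oct = -2.0 × 313 = -626 kJ/mol.
Excess pairs vs high-spin: 2 − 0 = 2; pairing cost = +472 kJ/mol.
Net CFSE = -626 + 472 = -154 kJ/mol.

-154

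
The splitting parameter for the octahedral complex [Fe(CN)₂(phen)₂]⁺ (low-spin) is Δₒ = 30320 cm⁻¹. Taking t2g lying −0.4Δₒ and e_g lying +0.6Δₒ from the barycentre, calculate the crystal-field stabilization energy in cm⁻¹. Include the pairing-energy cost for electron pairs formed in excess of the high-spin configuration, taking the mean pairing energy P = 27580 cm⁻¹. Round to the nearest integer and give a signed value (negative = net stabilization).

-5480

Ligand charges: 2×(-1) from CN⁻ and 2×(+0) from phen sum to -2; with overall charge +1, Fe is +3.
Group 8 minus oxidation state +3 gives a d⁵ configuration for Fe³⁺.
Electron filling gives t2g^5 e_g^0.
Orbital CFSE = 5(-0.4) + 0(0.6) = -2.0Δₒ = -2.0 × 30320 = -60640 cm⁻¹.
High-spin d⁵ would be t2g^3 e_g^2 with 0 pairs; low-spin has 2, so 2 excess pairs cost +2P = +55160 cm⁻¹.
Combining: -60640 + 55160 = -5480 cm⁻¹.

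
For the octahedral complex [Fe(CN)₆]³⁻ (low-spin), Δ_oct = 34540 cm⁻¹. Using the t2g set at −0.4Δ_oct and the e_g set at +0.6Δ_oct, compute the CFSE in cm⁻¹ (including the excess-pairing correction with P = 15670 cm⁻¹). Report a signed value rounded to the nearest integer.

-37740

Each CN⁻ contributes -1; 6 × (-1) = -6. With overall charge -3, Fe is in the +3 oxidation state.
Fe is in group 8, so Fe³⁺ is d⁵ (8 − 3 = 5).
Electron filling gives t2g^5 e_g^0.
The orbital stabilization is -2.0Δ_oct = -2.0 × 34540 = -69080 cm⁻¹.
High-spin d⁵ would be t2g^3 e_g^2 with 0 pairs; low-spin has 2, so 2 excess pairs cost +2P = +31340 cm⁻¹.
Overall CFSE = -69080 + 31340 = -37740 cm⁻¹.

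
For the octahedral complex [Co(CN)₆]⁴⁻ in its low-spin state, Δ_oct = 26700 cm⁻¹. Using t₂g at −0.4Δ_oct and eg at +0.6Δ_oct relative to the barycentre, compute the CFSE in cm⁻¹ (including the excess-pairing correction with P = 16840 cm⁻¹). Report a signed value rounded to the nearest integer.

Each CN⁻ contributes -1; 6 × (-1) = -6. With overall charge -4, Co is in the +2 oxidation state.
Co sits in group 9; removing 2 electrons leaves Co²⁺ with 9 − 2 = 7 d electrons.
Electron filling gives t₂g⁶ eg¹.
CFSE(orbital) = 6×(-0.4Δ_oct) + 1×(0.6Δ_oct) = -1.8Δ_oct; with Δ_oct = 26700 cm⁻¹ that is -48060 cm⁻¹.
Relative to high-spin t₂g⁵ eg² (2 paired), the low-spin configuration has 1 additional pair, contributing +1 × 16840 = +16840 cm⁻¹.
Net CFSE = -48060 + 16840 = -31220 cm⁻¹.

-31220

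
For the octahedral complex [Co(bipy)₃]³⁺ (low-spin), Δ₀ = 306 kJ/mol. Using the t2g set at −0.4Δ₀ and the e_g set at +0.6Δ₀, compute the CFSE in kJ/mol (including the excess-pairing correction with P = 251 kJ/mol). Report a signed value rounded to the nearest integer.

-232

bipy is neutral, so the +3 overall charge sits on Co: oxidation state +3.
Co³⁺: group 9, so d-count = 9 − 3 = 6.
Electron filling gives t2g^6 e_g^0.
The orbital stabilization is -2.4Δ₀ = -2.4 × 306 = -734 kJ/mol.
Relative to high-spin t2g^4 e_g^2 (1 paired), the low-spin configuration has 2 additional pairs, contributing +2 × 251 = +502 kJ/mol.
Overall CFSE = -734 + 502 = -232 kJ/mol.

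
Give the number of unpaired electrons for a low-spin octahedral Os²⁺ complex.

0

Group 8 minus oxidation state +2 gives a d⁶ configuration for Os²⁺.
Configuration: t₂g⁶ eg⁰, giving 0 unpaired electrons.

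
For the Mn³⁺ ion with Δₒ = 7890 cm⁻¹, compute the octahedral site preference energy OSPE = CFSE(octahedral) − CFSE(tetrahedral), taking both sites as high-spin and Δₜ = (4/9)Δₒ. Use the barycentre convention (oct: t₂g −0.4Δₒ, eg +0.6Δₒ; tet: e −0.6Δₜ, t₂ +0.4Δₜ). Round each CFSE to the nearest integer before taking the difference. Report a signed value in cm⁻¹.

-3331

Mn sits in group 7; removing 3 electrons leaves Mn³⁺ with 7 − 3 = 4 d electrons.
Octahedral high-spin t₂g³ eg¹: CFSE = -0.6 × 7890 = -4734 cm⁻¹.
Tetrahedral: e² t₂², CFSE = 2(−0.6) + 2(+0.4) = -0.4Δₜ = -0.4 × (4/9) × 7890 = -1403 cm⁻¹.
OSPE = CFSE(oct) − CFSE(tet) = -4734 − (-1403) = -3331 cm⁻¹.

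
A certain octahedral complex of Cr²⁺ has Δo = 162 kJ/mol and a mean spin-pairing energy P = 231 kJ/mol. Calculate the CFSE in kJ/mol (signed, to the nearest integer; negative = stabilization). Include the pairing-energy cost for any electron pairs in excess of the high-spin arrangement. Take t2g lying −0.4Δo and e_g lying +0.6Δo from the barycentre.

Cr²⁺: group 6, so d-count = 6 − 2 = 4.
Here Δo < P (162 < 231), so the high-spin state is favoured.
That gives t2g^3 e_g^1.
Orbital CFSE = -0.6Δo = -0.6 × 162 = -97 kJ/mol.
High-spin has no excess pairs, so no pairing correction applies.

-97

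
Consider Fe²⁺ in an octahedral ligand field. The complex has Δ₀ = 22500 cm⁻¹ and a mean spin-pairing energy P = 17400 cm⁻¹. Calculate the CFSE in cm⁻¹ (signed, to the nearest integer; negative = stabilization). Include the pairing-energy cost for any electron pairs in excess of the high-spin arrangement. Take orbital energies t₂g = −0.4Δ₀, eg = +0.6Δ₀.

-19200

Fe is in group 8, so Fe²⁺ is d⁶ (8 − 2 = 6).
Δ₀ > P, so pairing is preferred: the ground state is low-spin.
Filling d⁶ accordingly: t₂g⁶ eg⁰.
Orbital CFSE = -2.4Δ₀ = -2.4 × 22500 = -54000 cm⁻¹.
Excess pairs vs high-spin: 3 − 1 = 2; pairing cost = +34800 cm⁻¹.
Net CFSE = -54000 + 34800 = -19200 cm⁻¹.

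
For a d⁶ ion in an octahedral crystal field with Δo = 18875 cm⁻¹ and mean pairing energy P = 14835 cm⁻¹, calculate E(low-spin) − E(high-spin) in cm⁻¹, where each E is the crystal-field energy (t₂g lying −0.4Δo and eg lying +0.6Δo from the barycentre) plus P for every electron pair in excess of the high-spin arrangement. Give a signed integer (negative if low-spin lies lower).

-8080

High-spin d⁶ fills as t₂g⁴ eg² with CFSE 4(−0.4) + 2(+0.6) = -0.4Δo = -7550 cm⁻¹.
For low-spin the configuration is t₂g⁶ eg⁰: orbital energy -2.4 × 18875 = -45300 cm⁻¹, and 2 additional pairs relative to high-spin add 29670 cm⁻¹, giving -15630 cm⁻¹.
Thus E(LS) − E(HS) = -8080 cm⁻¹.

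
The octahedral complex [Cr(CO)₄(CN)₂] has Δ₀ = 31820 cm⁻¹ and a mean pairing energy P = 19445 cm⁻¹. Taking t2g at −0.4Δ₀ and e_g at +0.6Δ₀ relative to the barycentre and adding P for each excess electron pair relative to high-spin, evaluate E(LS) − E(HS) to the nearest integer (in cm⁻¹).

Ligand charges: 4×(+0) from CO and 2×(-1) from CN⁻ sum to -2; with overall charge +0, Cr is +2.
Group 6 minus oxidation state +2 gives a d⁴ configuration for Cr²⁺.
High-spin d⁴ fills as t2g^3 e_g^1 with CFSE 3(−0.4) + 1(+0.6) = -0.6Δ₀ = -19092 cm⁻¹.
Low-spin: t2g^4 e_g^0, orbital CFSE = -1.6Δ₀ = -50912 cm⁻¹; plus 1 excess pair × P = +19445 cm⁻¹; total -31467 cm⁻¹.
The difference is -31467 − (-19092) = -12375 cm⁻¹, so low-spin lies lower.

-12375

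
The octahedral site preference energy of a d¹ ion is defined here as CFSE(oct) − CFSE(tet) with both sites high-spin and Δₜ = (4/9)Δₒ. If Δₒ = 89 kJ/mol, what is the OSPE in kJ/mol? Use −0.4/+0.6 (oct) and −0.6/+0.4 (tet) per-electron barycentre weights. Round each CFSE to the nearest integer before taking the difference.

-12

Octahedral high-spin t₂g¹ eg⁰: CFSE = -0.4 × 89 = -36 kJ/mol.
In a tetrahedral site the filling is e¹ t₂⁰: CFSE(tet) = -0.6Δₜ = -0.6 × (4/9)(89) = -24 kJ/mol.
OSPE = -36 − (-24) = -12 kJ/mol.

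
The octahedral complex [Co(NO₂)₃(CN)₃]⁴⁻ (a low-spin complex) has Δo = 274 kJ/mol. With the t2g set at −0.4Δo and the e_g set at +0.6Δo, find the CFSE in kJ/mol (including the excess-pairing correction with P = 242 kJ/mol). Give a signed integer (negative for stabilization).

-251

Ligand charges: 3×(-1) from NO₂⁻ and 3×(-1) from CN⁻ sum to -6; with overall charge -4, Co is +2.
Co²⁺: group 9, so d-count = 9 − 2 = 7.
The d⁷ electrons fill as t2g^6 e_g^1.
Orbital CFSE = 6(-0.4) + 1(0.6) = -1.8Δo = -1.8 × 274 = -493 kJ/mol.
High-spin d⁷ would be t2g^5 e_g^2 with 2 pairs; low-spin has 3, so 1 excess pair costs +1P = +242 kJ/mol.
Overall CFSE = -493 + 242 = -251 kJ/mol.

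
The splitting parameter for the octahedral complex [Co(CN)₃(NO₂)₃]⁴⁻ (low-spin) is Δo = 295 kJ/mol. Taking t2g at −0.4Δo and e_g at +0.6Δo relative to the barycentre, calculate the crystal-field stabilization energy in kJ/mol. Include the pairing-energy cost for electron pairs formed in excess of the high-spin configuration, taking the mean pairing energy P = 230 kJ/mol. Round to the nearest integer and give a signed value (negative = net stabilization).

Ligand charges: 3×(-1) from CN⁻ and 3×(-1) from NO₂⁻ sum to -6; with overall charge -4, Co is +2.
Co²⁺: group 9, so d-count = 9 − 2 = 7.
Electron filling gives t2g^6 e_g^1.
CFSE(orbital) = 6×(-0.4Δo) + 1×(0.6Δo) = -1.8Δo; with Δo = 295 kJ/mol that is -531 kJ/mol.
Pairing penalty: 3 pairs vs 2 in the high-spin reference → 1 extra × P = 230 kJ/mol.
Overall CFSE = -531 + 230 = -301 kJ/mol.

-301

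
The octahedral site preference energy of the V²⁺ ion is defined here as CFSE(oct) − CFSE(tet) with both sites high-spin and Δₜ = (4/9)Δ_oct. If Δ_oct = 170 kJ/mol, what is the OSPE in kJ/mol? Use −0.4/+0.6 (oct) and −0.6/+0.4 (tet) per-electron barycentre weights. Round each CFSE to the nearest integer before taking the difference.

Group 5 minus oxidation state +2 gives a d³ configuration for V²⁺.
In an octahedral site d³ (HS) is t2g^3 e_g^0, giving CFSE(oct) = -1.2Δ_oct = -204 kJ/mol.
Tetrahedral e^2 t2^1 gives -0.8Δₜ = -0.8 × (4/9) × 170 = -60 kJ/mol.
OSPE = -204 − (-60) = -144 kJ/mol.

-144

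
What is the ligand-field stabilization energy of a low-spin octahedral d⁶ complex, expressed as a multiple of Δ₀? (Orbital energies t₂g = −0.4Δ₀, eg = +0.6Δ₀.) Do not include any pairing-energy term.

Configuration: t₂g⁶ eg⁰.
CFSE = 6(-0.4Δ₀) + 0(0.6Δ₀) = -2.4Δ₀ + 0.0Δ₀ = -2.4Δ₀.

-2.4 Δ₀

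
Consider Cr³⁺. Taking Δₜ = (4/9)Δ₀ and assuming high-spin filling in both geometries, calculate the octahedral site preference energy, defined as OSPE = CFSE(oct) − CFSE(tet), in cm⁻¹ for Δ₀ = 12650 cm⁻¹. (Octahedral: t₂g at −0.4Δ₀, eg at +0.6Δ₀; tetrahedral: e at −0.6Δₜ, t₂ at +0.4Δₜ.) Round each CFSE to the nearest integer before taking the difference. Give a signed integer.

Cr sits in group 6; removing 3 electrons leaves Cr³⁺ with 6 − 3 = 3 d electrons.
Octahedral high-spin t₂g³ eg⁰: CFSE = -1.2 × 12650 = -15180 cm⁻¹.
Tetrahedral: e² t₂¹, CFSE = 2(−0.6) + 1(+0.4) = -0.8Δₜ = -0.8 × (4/9) × 12650 = -4498 cm⁻¹.
Subtracting, OSPE = -15180 − (-4498) = -10682 cm⁻¹.

-10682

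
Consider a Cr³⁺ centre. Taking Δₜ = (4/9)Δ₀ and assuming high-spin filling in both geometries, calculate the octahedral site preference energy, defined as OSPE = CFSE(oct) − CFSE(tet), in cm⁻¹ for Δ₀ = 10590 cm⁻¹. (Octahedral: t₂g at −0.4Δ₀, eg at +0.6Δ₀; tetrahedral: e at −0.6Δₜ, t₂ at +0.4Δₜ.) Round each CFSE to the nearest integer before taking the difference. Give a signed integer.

-8943

Cr is in group 6, so Cr³⁺ is d³ (6 − 3 = 3).
Octahedral high-spin t₂g³ eg⁰: CFSE = -1.2 × 10590 = -12708 cm⁻¹.
In a tetrahedral site the filling is e² t₂¹: CFSE(tet) = -0.8Δₜ = -0.8 × (4/9)(10590) = -3765 cm⁻¹.
Subtracting, OSPE = -12708 − (-3765) = -8943 cm⁻¹.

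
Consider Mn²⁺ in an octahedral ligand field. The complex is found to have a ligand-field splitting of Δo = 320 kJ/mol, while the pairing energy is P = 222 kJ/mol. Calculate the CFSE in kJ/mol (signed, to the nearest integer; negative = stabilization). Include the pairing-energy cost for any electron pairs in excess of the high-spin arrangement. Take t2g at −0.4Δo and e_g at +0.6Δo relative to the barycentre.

Mn is in group 7, so Mn²⁺ is d⁵ (7 − 2 = 5).
Since Δo = 320 kJ/mol > P = 222 kJ/mol, the complex adopts the low-spin configuration.
That gives t2g^5 e_g^0.
Orbital CFSE = -2.0Δo = -2.0 × 320 = -640 kJ/mol.
Excess pairs vs high-spin: 2 − 0 = 2; pairing cost = +444 kJ/mol.
Net CFSE = -640 + 444 = -196 kJ/mol.

-196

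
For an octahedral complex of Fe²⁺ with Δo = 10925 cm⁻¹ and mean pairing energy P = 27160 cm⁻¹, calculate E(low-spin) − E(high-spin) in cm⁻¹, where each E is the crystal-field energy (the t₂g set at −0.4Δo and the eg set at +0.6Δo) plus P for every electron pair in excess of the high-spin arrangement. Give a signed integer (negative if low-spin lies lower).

Fe sits in group 8; removing 2 electrons leaves Fe²⁺ with 8 − 2 = 6 d electrons.
High-spin d⁶ fills as t₂g⁴ eg² with CFSE 4(−0.4) + 2(+0.6) = -0.4Δo = -4370 cm⁻¹.
For low-spin the configuration is t₂g⁶ eg⁰: orbital energy -2.4 × 10925 = -26220 cm⁻¹, and 2 additional pairs relative to high-spin add 54320 cm⁻¹, giving 28100 cm⁻¹.
The difference is 28100 − (-4370) = 32470 cm⁻¹, so high-spin lies lower.

32470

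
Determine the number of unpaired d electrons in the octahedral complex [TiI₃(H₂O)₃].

Ligand charges: 3×(-1) from I⁻ and 3×(+0) from H₂O sum to -3; with overall charge +0, Ti is +3.
Ti sits in group 4; removing 3 electrons leaves Ti³⁺ with 4 − 3 = 1 d electrons.
Configuration: t₂g¹ eg⁰, giving 1 unpaired electron.

1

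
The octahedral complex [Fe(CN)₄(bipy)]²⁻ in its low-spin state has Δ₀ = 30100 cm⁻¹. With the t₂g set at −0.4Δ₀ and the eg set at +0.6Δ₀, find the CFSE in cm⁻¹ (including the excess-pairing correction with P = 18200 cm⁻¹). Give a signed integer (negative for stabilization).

-35840

Ligand charges: 4×(-1) from CN⁻ and 1×(+0) from bipy sum to -4; with overall charge -2, Fe is +2.
Fe²⁺: group 8, so d-count = 8 − 2 = 6.
Configuration: t₂g⁶ eg⁰.
The orbital stabilization is -2.4Δ₀ = -2.4 × 30100 = -72240 cm⁻¹.
High-spin d⁶ would be t₂g⁴ eg² with 1 pair; low-spin has 3, so 2 excess pairs cost +2P = +36400 cm⁻¹.
Overall CFSE = -72240 + 36400 = -35840 cm⁻¹.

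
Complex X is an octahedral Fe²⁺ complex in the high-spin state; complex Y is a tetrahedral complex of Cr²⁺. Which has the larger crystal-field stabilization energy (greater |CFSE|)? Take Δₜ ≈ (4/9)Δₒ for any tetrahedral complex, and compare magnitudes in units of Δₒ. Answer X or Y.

X: Group 8 minus oxidation state +2 gives a d⁶ configuration for Fe²⁺; t₂g⁴ eg², CFSE = -0.4Δₒ.
Y: Group 6 minus oxidation state +2 gives a d⁴ configuration for Cr²⁺; Tetrahedral splitting is small, so the complex is high-spin; e² t₂², CFSE = -0.4Δₜ ≈ -0.18Δₒ.
So X has the larger |CFSE|.

X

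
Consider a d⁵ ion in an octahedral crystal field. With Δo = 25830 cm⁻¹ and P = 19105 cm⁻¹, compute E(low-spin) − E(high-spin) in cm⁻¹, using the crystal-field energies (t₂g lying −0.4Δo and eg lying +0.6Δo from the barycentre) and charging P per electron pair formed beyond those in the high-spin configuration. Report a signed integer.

High-spin d⁵ fills as t₂g³ eg² with CFSE 3(−0.4) + 2(+0.6) = 0.0Δo = 0 cm⁻¹.
Low-spin t₂g⁵ eg⁰ gives -2.0Δo = -51660 cm⁻¹, but forming 2 extra pairs costs 2P = 38210 cm⁻¹, so E(LS) = -51660 + 38210 = -13450 cm⁻¹.
Thus E(LS) − E(HS) = -13450 cm⁻¹.

-13450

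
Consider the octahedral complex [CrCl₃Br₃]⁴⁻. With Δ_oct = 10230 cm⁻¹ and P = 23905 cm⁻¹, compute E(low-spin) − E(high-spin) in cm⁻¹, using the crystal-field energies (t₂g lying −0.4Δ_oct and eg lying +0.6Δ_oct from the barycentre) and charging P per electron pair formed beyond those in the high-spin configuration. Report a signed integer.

Ligand charges: 3×(-1) from Cl⁻ and 3×(-1) from Br⁻ sum to -6; with overall charge -4, Cr is +2.
Group 6 minus oxidation state +2 gives a d⁴ configuration for Cr²⁺.
High-spin: t₂g³ eg¹, CFSE = -0.6Δ_oct = -6138 cm⁻¹.
Low-spin t₂g⁴ eg⁰ gives -1.6Δ_oct = -16368 cm⁻¹, but forming 1 extra pair costs 1P = 23905 cm⁻¹, so E(LS) = -16368 + 23905 = 7537 cm⁻¹.
Thus E(LS) − E(HS) = 13675 cm⁻¹.

13675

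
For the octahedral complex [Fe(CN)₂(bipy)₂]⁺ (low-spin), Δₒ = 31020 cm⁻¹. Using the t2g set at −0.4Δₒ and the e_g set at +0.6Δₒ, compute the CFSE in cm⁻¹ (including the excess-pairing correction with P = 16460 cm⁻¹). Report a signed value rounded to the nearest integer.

-29120

Ligand charges: 2×(-1) from CN⁻ and 2×(+0) from bipy sum to -2; with overall charge +1, Fe is +3.
Fe is in group 8, so Fe³⁺ is d⁵ (8 − 3 = 5).
Configuration: t2g^5 e_g^0.
CFSE(orbital) = 5×(-0.4Δₒ) + 0×(0.6Δₒ) = -2.0Δₒ; with Δₒ = 31020 cm⁻¹ that is -62040 cm⁻¹.
Relative to high-spin t2g^3 e_g^2 (0 paired), the low-spin configuration has 2 additional pairs, contributing +2 × 16460 = +32920 cm⁻¹.
Net CFSE = -62040 + 32920 = -29120 cm⁻¹.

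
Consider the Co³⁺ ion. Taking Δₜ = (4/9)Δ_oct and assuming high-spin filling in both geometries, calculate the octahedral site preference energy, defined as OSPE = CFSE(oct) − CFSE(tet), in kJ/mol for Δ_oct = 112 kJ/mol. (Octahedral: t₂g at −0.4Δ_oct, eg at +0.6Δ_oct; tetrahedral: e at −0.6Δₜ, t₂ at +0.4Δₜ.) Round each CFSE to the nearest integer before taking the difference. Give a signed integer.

Co³⁺: group 9, so d-count = 9 − 3 = 6.
Octahedral (high-spin): t₂g⁴ eg², CFSE = 4(−0.4) + 2(+0.6) = -0.4Δ_oct = -0.4 × 112 = -45 kJ/mol.
Tetrahedral: e³ t₂³, CFSE = 3(−0.6) + 3(+0.4) = -0.6Δₜ = -0.6 × (4/9) × 112 = -30 kJ/mol.
OSPE = -45 − (-30) = -15 kJ/mol.

-15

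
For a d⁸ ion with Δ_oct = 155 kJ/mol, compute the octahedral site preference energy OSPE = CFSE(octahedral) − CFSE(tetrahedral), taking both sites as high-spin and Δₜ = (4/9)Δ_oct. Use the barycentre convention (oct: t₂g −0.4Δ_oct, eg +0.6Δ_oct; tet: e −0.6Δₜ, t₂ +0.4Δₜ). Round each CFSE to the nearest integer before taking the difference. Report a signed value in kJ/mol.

-131

Octahedral (high-spin): t2g^6 e_g^2, CFSE = 6(−0.4) + 2(+0.6) = -1.2Δ_oct = -1.2 × 155 = -186 kJ/mol.
In a tetrahedral site the filling is e^4 t2^4: CFSE(tet) = -0.8Δₜ = -0.8 × (4/9)(155) = -55 kJ/mol.
Subtracting, OSPE = -186 − (-55) = -131 kJ/mol.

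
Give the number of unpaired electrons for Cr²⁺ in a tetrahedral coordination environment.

Cr²⁺: group 6, so d-count = 6 − 2 = 4.
Tetrahedral splitting is small, so the complex is high-spin.
Configuration: e² t₂², giving 4 unpaired electrons.

4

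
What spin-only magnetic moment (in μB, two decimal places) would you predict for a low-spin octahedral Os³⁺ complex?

Os is in group 8, so Os³⁺ is d⁵ (8 − 3 = 5).
Configuration: t₂g⁵ eg⁰ → 1 unpaired electron.
μ(spin-only) = √[1(1+2)] = √3 ≈ 1.73 μB.

1.73 μB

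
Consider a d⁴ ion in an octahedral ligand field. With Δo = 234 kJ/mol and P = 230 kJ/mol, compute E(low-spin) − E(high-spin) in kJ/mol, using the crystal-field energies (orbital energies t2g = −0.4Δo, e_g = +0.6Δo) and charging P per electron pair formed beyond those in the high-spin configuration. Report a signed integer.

-4

High-spin: t2g^3 e_g^1, CFSE = -0.6Δo = -140 kJ/mol.
Low-spin: t2g^4 e_g^0, orbital CFSE = -1.6Δo = -374 kJ/mol; plus 1 excess pair × P = +230 kJ/mol; total -144 kJ/mol.
The difference is -144 − (-140) = -4 kJ/mol, so low-spin lies lower.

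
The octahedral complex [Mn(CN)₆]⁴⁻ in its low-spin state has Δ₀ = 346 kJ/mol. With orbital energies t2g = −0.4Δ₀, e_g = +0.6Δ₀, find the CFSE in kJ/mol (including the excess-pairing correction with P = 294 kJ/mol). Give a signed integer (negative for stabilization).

-104

Each CN⁻ contributes -1; 6 × (-1) = -6. With overall charge -4, Mn is in the +2 oxidation state.
Mn is in group 7, so Mn²⁺ is d⁵ (7 − 2 = 5).
The d⁵ electrons fill as t2g^5 e_g^0.
Orbital CFSE = 5(-0.4) + 0(0.6) = -2.0Δ₀ = -2.0 × 346 = -692 kJ/mol.
Pairing penalty: 2 pairs vs 0 in the high-spin reference → 2 extra × P = 588 kJ/mol.
Overall CFSE = -692 + 588 = -104 kJ/mol.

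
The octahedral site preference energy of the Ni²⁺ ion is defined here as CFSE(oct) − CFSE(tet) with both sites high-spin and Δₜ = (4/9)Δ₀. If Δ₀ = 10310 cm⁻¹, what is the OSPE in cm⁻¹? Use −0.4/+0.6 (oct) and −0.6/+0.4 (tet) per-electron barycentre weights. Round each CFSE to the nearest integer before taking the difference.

-8706

Group 10 minus oxidation state +2 gives a d⁸ configuration for Ni²⁺.
Octahedral (high-spin): t₂g⁶ eg², CFSE = 6(−0.4) + 2(+0.6) = -1.2Δ₀ = -1.2 × 10310 = -12372 cm⁻¹.
In a tetrahedral site the filling is e⁴ t₂⁴: CFSE(tet) = -0.8Δₜ = -0.8 × (4/9)(10310) = -3666 cm⁻¹.
OSPE = CFSE(oct) − CFSE(tet) = -12372 − (-3666) = -8706 cm⁻¹.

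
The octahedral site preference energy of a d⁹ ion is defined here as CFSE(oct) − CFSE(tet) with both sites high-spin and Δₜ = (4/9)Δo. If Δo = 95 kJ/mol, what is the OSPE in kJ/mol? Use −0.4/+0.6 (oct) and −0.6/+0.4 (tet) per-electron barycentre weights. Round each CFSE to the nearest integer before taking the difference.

-40

Octahedral high-spin t₂g⁶ eg³: CFSE = -0.6 × 95 = -57 kJ/mol.
Tetrahedral: e⁴ t₂⁵, CFSE = 4(−0.6) + 5(+0.4) = -0.4Δₜ = -0.4 × (4/9) × 95 = -17 kJ/mol.
Subtracting, OSPE = -57 − (-17) = -40 kJ/mol.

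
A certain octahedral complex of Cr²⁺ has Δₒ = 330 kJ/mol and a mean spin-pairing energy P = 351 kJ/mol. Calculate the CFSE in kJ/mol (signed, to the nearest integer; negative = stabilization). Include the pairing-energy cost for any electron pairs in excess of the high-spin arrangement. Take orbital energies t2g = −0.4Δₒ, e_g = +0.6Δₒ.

Cr is in group 6, so Cr²⁺ is d⁴ (6 − 2 = 4).
Δₒ < P, so pairing is avoided: the ground state is high-spin.
Filling d⁴ accordingly: t2g^3 e_g^1.
Orbital CFSE = -0.6Δₒ = -0.6 × 330 = -198 kJ/mol.
High-spin has no excess pairs, so no pairing correction applies.

-198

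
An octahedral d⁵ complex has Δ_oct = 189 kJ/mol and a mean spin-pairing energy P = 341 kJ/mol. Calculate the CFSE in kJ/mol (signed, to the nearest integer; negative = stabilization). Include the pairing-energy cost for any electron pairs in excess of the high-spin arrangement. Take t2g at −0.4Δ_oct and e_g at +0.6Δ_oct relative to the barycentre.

0

Here Δ_oct < P (189 < 341), so the high-spin state is favoured.
Configuration: t2g^3 e_g^2.
Orbital CFSE = 0.0Δ_oct = 0.0 × 189 = 0 kJ/mol.
High-spin has no excess pairs, so no pairing correction applies.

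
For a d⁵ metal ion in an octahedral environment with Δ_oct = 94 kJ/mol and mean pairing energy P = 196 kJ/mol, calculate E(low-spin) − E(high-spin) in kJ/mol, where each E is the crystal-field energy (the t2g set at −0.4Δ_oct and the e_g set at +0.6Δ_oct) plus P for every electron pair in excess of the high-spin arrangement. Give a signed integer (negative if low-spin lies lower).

204

In the high-spin limit (t2g^3 e_g^2) the orbital term is 0.0Δ_oct = 0 kJ/mol, with no excess pairing.
Low-spin t2g^5 e_g^0 gives -2.0Δ_oct = -188 kJ/mol, but forming 2 extra pairs costs 2P = 392 kJ/mol, so E(LS) = -188 + 392 = 204 kJ/mol.
E(LS) − E(HS) = 204 − (0) = 204 kJ/mol.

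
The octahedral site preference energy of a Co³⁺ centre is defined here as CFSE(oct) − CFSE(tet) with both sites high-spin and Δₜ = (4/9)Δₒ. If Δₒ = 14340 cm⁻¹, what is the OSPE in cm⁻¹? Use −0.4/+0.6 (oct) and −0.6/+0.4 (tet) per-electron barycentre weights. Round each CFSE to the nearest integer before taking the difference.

-1912

Co sits in group 9; removing 3 electrons leaves Co³⁺ with 9 − 3 = 6 d electrons.
Octahedral (high-spin): t₂g⁴ eg², CFSE = 4(−0.4) + 2(+0.6) = -0.4Δₒ = -0.4 × 14340 = -5736 cm⁻¹.
Tetrahedral e³ t₂³ gives -0.6Δₜ = -0.6 × (4/9) × 14340 = -3824 cm⁻¹.
OSPE = CFSE(oct) − CFSE(tet) = -5736 − (-3824) = -1912 cm⁻¹.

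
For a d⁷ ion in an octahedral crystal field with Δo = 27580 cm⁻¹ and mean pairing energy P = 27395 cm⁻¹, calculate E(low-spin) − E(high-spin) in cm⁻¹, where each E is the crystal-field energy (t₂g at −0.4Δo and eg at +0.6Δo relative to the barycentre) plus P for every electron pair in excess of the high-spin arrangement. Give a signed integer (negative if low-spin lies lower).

-185

High-spin: t₂g⁵ eg², CFSE = -0.8Δo = -22064 cm⁻¹.
Low-spin: t₂g⁶ eg¹, orbital CFSE = -1.8Δo = -49644 cm⁻¹; plus 1 excess pair × P = +27395 cm⁻¹; total -22249 cm⁻¹.
Thus E(LS) − E(HS) = -185 cm⁻¹.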